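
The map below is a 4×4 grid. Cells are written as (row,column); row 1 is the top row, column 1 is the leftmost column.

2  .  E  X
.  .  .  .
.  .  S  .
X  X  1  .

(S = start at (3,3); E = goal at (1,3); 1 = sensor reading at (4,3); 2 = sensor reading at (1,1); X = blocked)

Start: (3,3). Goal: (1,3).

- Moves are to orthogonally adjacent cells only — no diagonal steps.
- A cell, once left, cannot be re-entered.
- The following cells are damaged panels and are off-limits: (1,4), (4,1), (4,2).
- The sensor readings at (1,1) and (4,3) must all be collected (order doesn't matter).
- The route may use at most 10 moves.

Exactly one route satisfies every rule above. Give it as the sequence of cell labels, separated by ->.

The budget equals the shortest possible length, so every move has to be on a shortest route through the required cells.
Route from (3,3): down to (4,3), right to (4,4), 2× up (reaching (2,4)), 3× left (reaching (2,1)), up to (1,1), 2× right (reaching (1,3)) — 10 moves in all.
Check: all required cells visited; 10 ≤ 10 moves.

(3,3) -> (4,3) -> (4,4) -> (3,4) -> (2,4) -> (2,3) -> (2,2) -> (2,1) -> (1,1) -> (1,2) -> (1,3)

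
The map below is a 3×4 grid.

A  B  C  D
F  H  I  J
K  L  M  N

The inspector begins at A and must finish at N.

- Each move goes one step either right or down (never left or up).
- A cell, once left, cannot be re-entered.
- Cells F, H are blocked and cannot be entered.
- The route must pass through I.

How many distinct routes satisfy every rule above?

A right/down-only route from A to N makes exactly 2 down-moves and 3 right-moves in some order.
With no other constraints that would be C(5,2) = 10 routes.
Split at I and multiply the segment counts (each segment already excludes blocked cells): A→I: 1; I→N: 2; product = 2.
That gives 2 routes.

2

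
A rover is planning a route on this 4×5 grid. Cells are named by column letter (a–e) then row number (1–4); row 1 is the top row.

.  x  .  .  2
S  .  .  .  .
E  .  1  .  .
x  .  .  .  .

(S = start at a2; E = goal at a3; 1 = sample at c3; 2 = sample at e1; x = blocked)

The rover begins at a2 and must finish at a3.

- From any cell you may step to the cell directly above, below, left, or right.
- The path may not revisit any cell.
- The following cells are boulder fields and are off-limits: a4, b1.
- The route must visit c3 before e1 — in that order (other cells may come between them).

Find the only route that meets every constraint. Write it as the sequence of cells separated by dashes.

The waypoints must appear in the order c3, e1, with no cell reused.
Route from a2: right 2 to c2, down 1 to c3, right 1 to d3, up 2 to d1, right 1 to e1, down 3 to e4, left 3 to b4, up 1 to b3, left 1 to a3 — 15 moves in all.
Check: order respected (1 at step 3, 2 at step 7).

a2 - b2 - c2 - c3 - d3 - d2 - d1 - e1 - e2 - e3 - e4 - d4 - c4 - b4 - b3 - a3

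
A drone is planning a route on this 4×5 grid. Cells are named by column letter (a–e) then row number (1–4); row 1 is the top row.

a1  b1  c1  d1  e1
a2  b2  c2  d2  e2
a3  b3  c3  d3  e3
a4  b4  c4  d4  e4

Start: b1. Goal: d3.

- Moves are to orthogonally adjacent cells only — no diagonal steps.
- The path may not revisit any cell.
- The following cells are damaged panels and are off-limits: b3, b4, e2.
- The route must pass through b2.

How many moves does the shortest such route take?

4

Any route passes through b2 somewhere between b1 and d3. Summing Manhattan distances along the two legs (b1 → b2 → d3) gives a lower bound of 1 + 3 = 4 moves.
A route of 4 moves achieves this: b1 → b2 → c2 → c3 → d3.
Since 4 matches the lower bound, it is optimal.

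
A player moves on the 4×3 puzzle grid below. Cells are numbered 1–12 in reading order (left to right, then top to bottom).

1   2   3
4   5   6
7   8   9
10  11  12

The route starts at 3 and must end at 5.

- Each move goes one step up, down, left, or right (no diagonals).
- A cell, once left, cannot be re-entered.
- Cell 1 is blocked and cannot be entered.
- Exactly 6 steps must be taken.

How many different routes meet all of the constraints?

Need simple routes of exactly 6 moves from 3 to 5 (Manhattan distance 2, so 2 moves are spent on a detour and 2 undoing it).
Enumerating: 3 6 9 12 11 8 5 | 3 6 9 8 7 4 5.
That gives 2 routes.

2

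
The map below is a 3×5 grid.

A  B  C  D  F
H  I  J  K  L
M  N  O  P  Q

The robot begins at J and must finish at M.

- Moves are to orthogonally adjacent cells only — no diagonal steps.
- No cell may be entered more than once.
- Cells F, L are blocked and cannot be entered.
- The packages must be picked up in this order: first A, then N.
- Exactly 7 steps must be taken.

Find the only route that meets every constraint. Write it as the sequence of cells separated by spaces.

The waypoints must appear in the order A, N, with no cell reused.
Route from J: up to C, 2× left (reaching A), down to H, right to I, down to N, left to M — 7 moves in all.
Check: order respected (A at step 3, N at step 6); 7 moves as required.

J C B A H I N M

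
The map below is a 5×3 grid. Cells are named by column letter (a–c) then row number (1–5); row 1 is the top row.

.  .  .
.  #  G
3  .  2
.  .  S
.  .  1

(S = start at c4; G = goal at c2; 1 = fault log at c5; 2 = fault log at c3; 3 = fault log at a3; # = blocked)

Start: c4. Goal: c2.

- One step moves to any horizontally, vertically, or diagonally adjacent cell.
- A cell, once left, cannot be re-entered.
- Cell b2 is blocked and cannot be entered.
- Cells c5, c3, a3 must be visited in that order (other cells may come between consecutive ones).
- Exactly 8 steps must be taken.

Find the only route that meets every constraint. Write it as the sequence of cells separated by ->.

The waypoints must appear in the order c5, c3, a3, with no cell reused.
Route from c4: down to c5, up-left to b4, up-right to c3, 2× left (reaching a3), up to a2, up-right to b1, down-right to c2 — 8 moves in all.
Check: order respected (1 at step 1, 2 at step 3, 3 at step 5); 8 moves as required.

c4 -> c5 -> b4 -> c3 -> b3 -> a3 -> a2 -> b1 -> c2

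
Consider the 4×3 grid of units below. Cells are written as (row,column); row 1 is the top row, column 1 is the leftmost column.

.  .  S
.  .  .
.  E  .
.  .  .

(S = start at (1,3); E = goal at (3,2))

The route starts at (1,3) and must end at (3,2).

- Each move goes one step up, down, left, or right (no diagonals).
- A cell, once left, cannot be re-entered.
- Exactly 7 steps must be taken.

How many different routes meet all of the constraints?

7

Need simple routes of exactly 7 moves from (1,3) to (3,2) (Manhattan distance 3, so 2 moves are spent on a detour and 2 undoing it).
Enumerating: (1,3) (2,3) (3,3) (4,3) (4,2) (4,1) (3,1) (3,2) | (1,3) (2,3) (2,2) (1,2) (1,1) (2,1) (3,1) (3,2) | (1,3) (2,3) (2,2) (2,1) (3,1) (4,1) (4,2) (3,2) | (1,3) (1,2) (2,2) (2,1) (3,1) (4,1) (4,2) (3,2) | (1,3) (1,2) (2,2) (2,3) (3,3) (4,3) (4,2) (3,2) | (1,3) (1,2) (1,1) (2,1) (3,1) (4,1) (4,2) (3,2) | (1,3) (1,2) (1,1) (2,1) (2,2) (2,3) (3,3) (3,2).
That gives 7 routes.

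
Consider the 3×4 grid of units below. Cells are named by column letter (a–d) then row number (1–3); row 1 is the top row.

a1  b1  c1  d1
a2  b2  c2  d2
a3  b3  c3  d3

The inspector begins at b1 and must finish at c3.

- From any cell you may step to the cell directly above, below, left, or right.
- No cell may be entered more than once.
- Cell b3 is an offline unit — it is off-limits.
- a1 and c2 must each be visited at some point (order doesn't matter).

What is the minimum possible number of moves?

Any route passes through a1 and c2 in some order between b1 and c3. Summing Manhattan distances along each leg and taking the cheapest ordering (b1 → a1 → c2 → c3) gives a lower bound of 1 + 3 + 1 = 5 moves.
A route of 5 moves achieves this: b1 → a1 → a2 → b2 → c2 → c3.
Since 5 matches the lower bound, it is optimal.

5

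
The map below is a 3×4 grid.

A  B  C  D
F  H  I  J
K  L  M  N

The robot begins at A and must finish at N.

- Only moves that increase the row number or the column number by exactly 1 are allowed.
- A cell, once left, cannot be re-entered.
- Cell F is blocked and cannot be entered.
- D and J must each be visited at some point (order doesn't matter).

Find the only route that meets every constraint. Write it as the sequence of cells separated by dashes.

Moves only go right or down, so the column and row indices never decrease.
Route from A: right 3 to D, down 2 to N — 5 moves in all.
Check: all required cells visited.

A - B - C - D - J - N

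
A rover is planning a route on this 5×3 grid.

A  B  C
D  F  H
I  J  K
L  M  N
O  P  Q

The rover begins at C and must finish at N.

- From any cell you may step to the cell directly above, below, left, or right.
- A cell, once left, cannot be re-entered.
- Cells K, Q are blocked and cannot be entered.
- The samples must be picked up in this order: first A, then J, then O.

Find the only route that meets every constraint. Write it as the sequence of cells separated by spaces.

The waypoints must appear in the order A, J, O, with no cell reused.
Route from C: left 2 to A, down 1 to D, right 1 to F, down 1 to J, left 1 to I, down 2 to O, right 1 to P, up 1 to M, right 1 to N — 11 moves in all.
Check: order respected (A at step 2, J at step 5, O at step 8).

C B A D F J I L O P M N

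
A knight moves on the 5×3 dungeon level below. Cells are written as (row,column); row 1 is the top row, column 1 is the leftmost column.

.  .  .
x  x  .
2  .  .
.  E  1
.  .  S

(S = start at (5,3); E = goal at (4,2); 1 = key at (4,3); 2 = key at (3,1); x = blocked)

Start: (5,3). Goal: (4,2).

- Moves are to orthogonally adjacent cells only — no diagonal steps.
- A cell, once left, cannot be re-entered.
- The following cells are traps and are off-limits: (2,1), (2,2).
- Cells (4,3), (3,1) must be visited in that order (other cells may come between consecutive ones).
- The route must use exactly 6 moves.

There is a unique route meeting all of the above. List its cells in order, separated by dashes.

(5,3) - (4,3) - (3,3) - (3,2) - (3,1) - (4,1) - (4,2)

The waypoints must appear in the order (4,3), (3,1), with no cell reused.
Route from (5,3): 2× up (reaching (3,3)), 2× left (reaching (3,1)), down to (4,1), right to (4,2) — 6 moves in all.
Check: order respected (1 at step 1, 2 at step 4); 6 moves as required.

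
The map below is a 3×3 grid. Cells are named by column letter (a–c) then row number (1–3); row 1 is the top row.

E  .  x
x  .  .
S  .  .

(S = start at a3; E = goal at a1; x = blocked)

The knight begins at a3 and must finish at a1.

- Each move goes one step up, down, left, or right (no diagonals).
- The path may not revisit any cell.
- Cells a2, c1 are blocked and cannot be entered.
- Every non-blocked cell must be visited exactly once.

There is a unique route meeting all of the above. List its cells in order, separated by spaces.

a3 b3 c3 c2 b2 b1 a1

Need to visit all 7 open cells exactly once, starting at a3 and ending at a1.
Cell c3 has only two open neighbours (c2 and b3), so the path must pass straight through it: one of those is the cell it's entered from and the other is where it exits.
Route from a3: 2× right (reaching c3), up to c2, left to b2, up to b1, left to a1 — 6 moves in all.
Check: all 7 open cells covered.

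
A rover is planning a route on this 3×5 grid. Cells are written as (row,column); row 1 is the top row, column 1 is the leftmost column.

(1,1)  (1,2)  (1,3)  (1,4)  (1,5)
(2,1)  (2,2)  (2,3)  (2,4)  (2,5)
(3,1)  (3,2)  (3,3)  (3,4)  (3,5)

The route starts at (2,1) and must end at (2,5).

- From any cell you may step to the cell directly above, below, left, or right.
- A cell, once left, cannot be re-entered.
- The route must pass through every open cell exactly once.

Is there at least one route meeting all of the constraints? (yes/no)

no

Colour the cells like a checkerboard: each orthogonal step flips colour, so a Hamiltonian route alternates colours. Here there are 8 cells of one colour and 7 of the other, with start on the same colour as the goal — the counts and endpoints can't be arranged into an alternating sequence of length 15, so no Hamiltonian route exists.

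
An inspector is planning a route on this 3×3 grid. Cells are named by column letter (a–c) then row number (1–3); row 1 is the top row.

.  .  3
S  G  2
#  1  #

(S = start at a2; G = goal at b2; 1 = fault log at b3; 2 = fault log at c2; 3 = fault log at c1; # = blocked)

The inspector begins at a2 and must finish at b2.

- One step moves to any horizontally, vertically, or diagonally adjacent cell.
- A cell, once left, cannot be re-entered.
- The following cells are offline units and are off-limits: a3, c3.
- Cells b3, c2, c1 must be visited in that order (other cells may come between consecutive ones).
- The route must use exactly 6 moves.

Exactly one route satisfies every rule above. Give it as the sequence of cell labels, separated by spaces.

The waypoints must appear in the order b3, c2, c1, with no cell reused.
Route from a2: down-right 1 to b3, up-right 1 to c2, up 1 to c1, left 2 to a1, down-right 1 to b2 — 6 moves in all.
Check: order respected (1 at step 1, 2 at step 2, 3 at step 3); 6 moves as required.

a2 b3 c2 c1 b1 a1 b2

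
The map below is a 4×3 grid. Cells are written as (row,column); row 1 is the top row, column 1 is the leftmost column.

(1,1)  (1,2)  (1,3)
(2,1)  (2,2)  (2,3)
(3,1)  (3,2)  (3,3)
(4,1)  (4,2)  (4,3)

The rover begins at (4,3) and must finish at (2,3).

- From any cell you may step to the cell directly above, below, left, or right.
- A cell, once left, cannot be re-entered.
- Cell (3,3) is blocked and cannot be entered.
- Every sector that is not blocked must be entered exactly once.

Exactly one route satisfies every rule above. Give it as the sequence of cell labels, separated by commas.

(4,3), (4,2), (4,1), (3,1), (3,2), (2,2), (2,1), (1,1), (1,2), (1,3), (2,3)

Need to visit all 11 open cells exactly once, starting at (4,3) and ending at (2,3).
Route from (4,3): 2× left (reaching (4,1)), up to (3,1), right to (3,2), up to (2,2), left to (2,1), up to (1,1), 2× right (reaching (1,3)), down to (2,3) — 10 moves in all.
Check: all 11 open cells covered.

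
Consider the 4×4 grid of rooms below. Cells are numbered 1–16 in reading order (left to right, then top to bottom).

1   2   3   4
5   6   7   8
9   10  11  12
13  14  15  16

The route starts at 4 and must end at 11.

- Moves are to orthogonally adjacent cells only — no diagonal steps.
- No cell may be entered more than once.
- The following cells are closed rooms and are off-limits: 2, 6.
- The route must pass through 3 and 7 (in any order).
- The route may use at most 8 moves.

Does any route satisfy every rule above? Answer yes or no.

One route that works: 4 → 3 → 7 → 11.

yes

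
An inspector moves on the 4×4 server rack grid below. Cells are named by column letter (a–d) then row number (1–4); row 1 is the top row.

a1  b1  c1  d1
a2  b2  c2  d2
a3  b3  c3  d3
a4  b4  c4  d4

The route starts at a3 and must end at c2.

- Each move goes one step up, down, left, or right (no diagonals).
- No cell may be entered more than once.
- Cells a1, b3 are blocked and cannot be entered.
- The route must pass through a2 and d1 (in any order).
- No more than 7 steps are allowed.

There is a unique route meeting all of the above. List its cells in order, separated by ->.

Any route must reach a2 and d1 and still end at c2 within 7 moves, so the order of the required stops is forced.
Route from a3: up 1 to a2, right 1 to b2, up 1 to b1, right 2 to d1, down 1 to d2, left 1 to c2 — 7 moves in all.
Check: all required cells visited; 7 ≤ 7 moves.

a3 -> a2 -> b2 -> b1 -> c1 -> d1 -> d2 -> c2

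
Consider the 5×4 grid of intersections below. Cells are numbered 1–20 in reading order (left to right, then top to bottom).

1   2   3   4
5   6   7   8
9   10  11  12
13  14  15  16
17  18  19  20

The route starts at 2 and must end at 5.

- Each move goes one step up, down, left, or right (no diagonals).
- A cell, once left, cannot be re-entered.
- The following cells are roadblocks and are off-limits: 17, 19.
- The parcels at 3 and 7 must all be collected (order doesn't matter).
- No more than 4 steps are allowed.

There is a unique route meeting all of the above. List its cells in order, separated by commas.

Any route must reach 3 and 7 and still end at 5 within 4 moves, so the order of the required stops is forced.
Route from 2: right to 3, down to 7, 2× left (reaching 5) — 4 moves in all.
Check: all required cells visited; 4 ≤ 4 moves.

2, 3, 7, 6, 5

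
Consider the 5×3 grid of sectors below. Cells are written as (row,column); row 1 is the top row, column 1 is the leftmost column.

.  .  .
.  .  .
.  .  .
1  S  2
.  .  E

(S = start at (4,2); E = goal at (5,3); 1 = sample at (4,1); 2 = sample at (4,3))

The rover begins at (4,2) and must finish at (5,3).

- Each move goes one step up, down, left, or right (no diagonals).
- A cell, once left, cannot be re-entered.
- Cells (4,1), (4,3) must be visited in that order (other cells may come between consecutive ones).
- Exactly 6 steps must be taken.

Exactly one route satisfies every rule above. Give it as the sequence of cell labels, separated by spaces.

The waypoints must appear in the order (4,1), (4,3), with no cell reused.
Route from (4,2): left to (4,1), up to (3,1), 2× right (reaching (3,3)), 2× down (reaching (5,3)) — 6 moves in all.
Check: order respected (1 at step 1, 2 at step 5); 6 moves as required.

(4,2) (4,1) (3,1) (3,2) (3,3) (4,3) (5,3)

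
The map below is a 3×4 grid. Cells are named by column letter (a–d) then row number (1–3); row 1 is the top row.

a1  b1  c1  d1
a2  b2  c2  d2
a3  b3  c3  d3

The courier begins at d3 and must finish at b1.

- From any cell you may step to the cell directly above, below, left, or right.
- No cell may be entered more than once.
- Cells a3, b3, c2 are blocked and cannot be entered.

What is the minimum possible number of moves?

The Manhattan distance from d3 to b1 is |3−1| + |4−2| = 4, so at least 4 moves are needed.
A route of 4 moves achieves this: d3 → d2 → d1 → c1 → b1.
Since 4 matches the lower bound, it is optimal.

4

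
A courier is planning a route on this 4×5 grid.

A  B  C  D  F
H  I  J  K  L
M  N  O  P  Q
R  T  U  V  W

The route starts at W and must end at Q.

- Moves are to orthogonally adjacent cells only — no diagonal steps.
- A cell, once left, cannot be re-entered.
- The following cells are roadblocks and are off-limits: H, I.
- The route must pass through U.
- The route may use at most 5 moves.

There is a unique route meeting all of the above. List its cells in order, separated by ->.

Any route must reach U and still end at Q within 5 moves, so the order of the required stops is forced.
Route from W: left 2 to U, up 1 to O, right 2 to Q — 5 moves in all.
Check: all required cells visited; 5 ≤ 5 moves.

W -> V -> U -> O -> P -> Q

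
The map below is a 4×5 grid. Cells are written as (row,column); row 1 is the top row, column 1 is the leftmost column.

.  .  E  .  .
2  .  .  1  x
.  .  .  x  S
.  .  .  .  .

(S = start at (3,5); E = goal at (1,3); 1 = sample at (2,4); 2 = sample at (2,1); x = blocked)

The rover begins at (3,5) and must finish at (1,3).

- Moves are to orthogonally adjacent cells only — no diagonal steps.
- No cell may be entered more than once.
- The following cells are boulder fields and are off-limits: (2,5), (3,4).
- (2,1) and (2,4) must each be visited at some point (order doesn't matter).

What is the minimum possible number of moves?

Any route passes through (2,1) and (2,4) in some order between (3,5) and (1,3). Summing Manhattan distances along each leg and taking the cheapest ordering ((3,5) → (2,4) → (2,1) → (1,3)) gives a lower bound of 2 + 3 + 3 = 8 moves.
That bound ignores the blocked cells. Measuring each leg by the fewest moves that actually steer around them ((3,5)→(2,4): 6; (2,4)→(2,1): 3; (2,1)→(1,3): 3) raises the lower bound to 12.
A route of 12 moves exists: (3,5) → (4,5) → (4,4) → (4,3) → (3,3) → (3,2) → (3,1) → (2,1) → (2,2) → (2,3) → (2,4) → (1,4) → (1,3).
Since 12 matches that lower bound, it is optimal.

12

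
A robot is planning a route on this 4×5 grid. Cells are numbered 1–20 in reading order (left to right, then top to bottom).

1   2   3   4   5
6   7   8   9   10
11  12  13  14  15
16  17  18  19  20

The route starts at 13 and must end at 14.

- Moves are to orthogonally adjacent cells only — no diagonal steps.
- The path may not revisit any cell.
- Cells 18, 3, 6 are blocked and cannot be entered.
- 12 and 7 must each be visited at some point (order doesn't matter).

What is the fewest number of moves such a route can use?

5

Any route passes through 12 and 7 in some order between 13 and 14. Summing Manhattan distances along each leg and taking the cheapest ordering (13 → 12 → 7 → 14) gives a lower bound of 1 + 1 + 3 = 5 moves.
A route of 5 moves achieves this: 13 → 12 → 7 → 8 → 9 → 14.
Since 5 matches the lower bound, it is optimal.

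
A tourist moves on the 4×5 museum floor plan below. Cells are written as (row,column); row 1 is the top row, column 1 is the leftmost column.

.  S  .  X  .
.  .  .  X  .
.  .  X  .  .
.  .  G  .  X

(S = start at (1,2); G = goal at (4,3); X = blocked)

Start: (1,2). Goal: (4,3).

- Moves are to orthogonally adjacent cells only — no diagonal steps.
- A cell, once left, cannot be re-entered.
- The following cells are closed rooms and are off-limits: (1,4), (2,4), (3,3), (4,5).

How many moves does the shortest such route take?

4

The Manhattan distance from (1,2) to (4,3) is |1−4| + |2−3| = 4, so at least 4 moves are needed.
A route of 4 moves achieves this: (1,2) → (2,2) → (3,2) → (4,2) → (4,3).
Since 4 matches the lower bound, it is optimal.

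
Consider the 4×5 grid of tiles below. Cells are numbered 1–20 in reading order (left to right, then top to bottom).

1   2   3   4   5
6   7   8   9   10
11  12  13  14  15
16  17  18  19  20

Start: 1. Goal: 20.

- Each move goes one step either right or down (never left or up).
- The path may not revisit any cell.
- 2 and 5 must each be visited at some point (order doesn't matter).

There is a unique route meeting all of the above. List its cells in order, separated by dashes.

Moves only go right or down, so the column and row indices never decrease.
Route from 1: right 4 to 5, down 3 to 20 — 7 moves in all.
Check: all required cells visited.

1 - 2 - 3 - 4 - 5 - 10 - 15 - 20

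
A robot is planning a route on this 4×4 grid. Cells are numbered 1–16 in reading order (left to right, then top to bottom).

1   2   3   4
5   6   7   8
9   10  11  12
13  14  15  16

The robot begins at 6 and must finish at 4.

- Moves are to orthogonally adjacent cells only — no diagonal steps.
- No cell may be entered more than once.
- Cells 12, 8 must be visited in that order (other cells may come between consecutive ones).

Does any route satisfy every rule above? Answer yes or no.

yes

One route that works: 6 → 10 → 11 → 12 → 8 → 4.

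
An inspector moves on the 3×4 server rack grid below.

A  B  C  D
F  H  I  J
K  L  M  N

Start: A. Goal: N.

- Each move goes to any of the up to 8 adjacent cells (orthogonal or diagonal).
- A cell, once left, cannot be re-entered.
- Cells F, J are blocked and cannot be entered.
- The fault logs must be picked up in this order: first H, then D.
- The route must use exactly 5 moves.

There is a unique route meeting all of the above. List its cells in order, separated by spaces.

A H C D I N

The waypoints must appear in the order H, D, with no cell reused.
Route from A: down-right 1 to H, up-right 1 to C, right 1 to D, down-left 1 to I, down-right 1 to N — 5 moves in all.
Check: order respected (H at step 1, D at step 3); 5 moves as required.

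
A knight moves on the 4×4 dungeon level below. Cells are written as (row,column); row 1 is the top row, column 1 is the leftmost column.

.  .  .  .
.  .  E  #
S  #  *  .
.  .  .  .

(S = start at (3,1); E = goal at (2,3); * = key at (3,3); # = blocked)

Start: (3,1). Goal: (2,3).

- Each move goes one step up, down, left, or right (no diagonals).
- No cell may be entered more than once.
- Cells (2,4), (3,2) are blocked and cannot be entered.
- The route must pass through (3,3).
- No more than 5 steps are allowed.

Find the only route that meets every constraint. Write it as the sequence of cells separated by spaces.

The budget equals the shortest possible length, so every move has to be on a shortest route through the required cells.
Route from (3,1): down to (4,1), 2× right (reaching (4,3)), 2× up (reaching (2,3)) — 5 moves in all.
Check: all required cells visited; 5 ≤ 5 moves.

(3,1) (4,1) (4,2) (4,3) (3,3) (2,3)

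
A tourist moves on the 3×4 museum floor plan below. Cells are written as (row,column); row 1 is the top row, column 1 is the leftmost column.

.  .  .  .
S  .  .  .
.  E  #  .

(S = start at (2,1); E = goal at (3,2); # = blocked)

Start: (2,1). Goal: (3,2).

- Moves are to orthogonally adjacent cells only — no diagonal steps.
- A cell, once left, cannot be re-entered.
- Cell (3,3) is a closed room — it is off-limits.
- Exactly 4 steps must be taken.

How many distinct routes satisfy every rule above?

Need simple routes of exactly 4 moves from (2,1) to (3,2) (Manhattan distance 2, so 1 moves are spent on a detour and 1 undoing it).
Enumerating: (2,1) (1,1) (1,2) (2,2) (3,2).
That gives 1 route.

1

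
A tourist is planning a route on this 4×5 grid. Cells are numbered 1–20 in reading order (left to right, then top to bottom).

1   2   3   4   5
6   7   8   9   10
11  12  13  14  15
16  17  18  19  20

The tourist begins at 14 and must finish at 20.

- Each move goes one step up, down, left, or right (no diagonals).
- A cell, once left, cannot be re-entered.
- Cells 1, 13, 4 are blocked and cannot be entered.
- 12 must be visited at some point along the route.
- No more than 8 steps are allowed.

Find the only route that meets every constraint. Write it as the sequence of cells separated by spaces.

The budget equals the shortest possible length, so every move has to be on a shortest route through the required cells.
Route from 14: up to 9, 2× left (reaching 7), 2× down (reaching 17), 3× right (reaching 20) — 8 moves in all.
Check: all required cells visited; 8 ≤ 8 moves.

14 9 8 7 12 17 18 19 20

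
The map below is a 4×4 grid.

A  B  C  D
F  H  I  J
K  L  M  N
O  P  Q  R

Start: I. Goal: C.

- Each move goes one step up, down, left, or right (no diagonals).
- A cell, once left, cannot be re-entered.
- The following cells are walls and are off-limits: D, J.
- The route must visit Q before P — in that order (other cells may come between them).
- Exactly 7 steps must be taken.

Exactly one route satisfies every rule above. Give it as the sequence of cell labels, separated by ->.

I -> M -> Q -> P -> L -> H -> B -> C

The waypoints must appear in the order Q, P, with no cell reused.
Route from I: 2× down (reaching Q), left to P, 3× up (reaching B), right to C — 7 moves in all.
Check: order respected (Q at step 2, P at step 3); 7 moves as required.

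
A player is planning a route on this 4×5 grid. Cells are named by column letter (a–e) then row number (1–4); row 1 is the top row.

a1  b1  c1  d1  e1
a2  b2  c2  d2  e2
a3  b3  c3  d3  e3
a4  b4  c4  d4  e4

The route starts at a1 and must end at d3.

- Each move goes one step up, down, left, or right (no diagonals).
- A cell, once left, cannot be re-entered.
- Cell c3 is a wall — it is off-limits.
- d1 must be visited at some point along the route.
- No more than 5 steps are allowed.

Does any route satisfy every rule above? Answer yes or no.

One route that works: a1 → b1 → c1 → d1 → d2 → d3.

yes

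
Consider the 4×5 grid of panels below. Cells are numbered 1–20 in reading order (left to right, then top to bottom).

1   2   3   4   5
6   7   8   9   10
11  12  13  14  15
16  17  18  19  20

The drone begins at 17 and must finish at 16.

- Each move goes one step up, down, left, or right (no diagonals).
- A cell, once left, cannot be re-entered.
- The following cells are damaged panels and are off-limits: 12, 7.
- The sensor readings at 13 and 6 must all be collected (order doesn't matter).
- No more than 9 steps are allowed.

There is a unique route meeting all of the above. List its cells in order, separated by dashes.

The budget equals the shortest possible length, so every move has to be on a shortest route through the required cells.
Route from 17: right to 18, 3× up (reaching 3), 2× left (reaching 1), 3× down (reaching 16) — 9 moves in all.
Check: all required cells visited; 9 ≤ 9 moves.

17 - 18 - 13 - 8 - 3 - 2 - 1 - 6 - 11 - 16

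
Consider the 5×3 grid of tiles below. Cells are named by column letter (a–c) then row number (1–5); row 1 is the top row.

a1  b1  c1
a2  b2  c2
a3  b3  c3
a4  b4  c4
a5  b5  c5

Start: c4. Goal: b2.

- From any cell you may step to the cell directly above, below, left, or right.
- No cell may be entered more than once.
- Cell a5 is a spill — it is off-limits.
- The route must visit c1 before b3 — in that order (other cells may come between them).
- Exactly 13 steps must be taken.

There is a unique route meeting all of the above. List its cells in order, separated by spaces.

c4 c5 b5 b4 a4 a3 a2 a1 b1 c1 c2 c3 b3 b2

The waypoints must appear in the order c1, b3, with no cell reused.
Route from c4: down to c5, left to b5, up to b4, left to a4, 3× up (reaching a1), 2× right (reaching c1), 2× down (reaching c3), left to b3, up to b2 — 13 moves in all.
Check: order respected (c1 at step 9, b3 at step 12); 13 moves as required.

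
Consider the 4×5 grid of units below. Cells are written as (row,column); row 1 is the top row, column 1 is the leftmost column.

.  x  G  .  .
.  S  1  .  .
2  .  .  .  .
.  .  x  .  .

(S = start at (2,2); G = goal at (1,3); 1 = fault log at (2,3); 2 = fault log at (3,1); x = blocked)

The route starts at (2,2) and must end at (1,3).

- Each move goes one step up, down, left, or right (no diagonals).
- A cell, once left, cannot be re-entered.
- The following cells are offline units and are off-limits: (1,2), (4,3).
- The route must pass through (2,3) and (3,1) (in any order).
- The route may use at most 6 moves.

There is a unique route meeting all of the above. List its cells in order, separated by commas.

(2,2), (2,1), (3,1), (3,2), (3,3), (2,3), (1,3)

The budget equals the shortest possible length, so every move has to be on a shortest route through the required cells.
Route from (2,2): left 1 to (2,1), down 1 to (3,1), right 2 to (3,3), up 2 to (1,3) — 6 moves in all.
Check: all required cells visited; 6 ≤ 6 moves.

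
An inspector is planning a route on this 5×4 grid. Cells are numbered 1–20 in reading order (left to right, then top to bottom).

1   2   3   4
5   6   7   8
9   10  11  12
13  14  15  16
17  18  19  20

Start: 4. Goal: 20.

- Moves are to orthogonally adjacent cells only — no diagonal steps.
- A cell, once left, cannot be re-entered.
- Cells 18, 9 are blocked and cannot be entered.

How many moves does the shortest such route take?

4

The Manhattan distance from 4 to 20 is |1−5| + |4−4| = 4, so at least 4 moves are needed.
A route of 4 moves achieves this: 4 → 8 → 12 → 16 → 20.
Since 4 matches the lower bound, it is optimal.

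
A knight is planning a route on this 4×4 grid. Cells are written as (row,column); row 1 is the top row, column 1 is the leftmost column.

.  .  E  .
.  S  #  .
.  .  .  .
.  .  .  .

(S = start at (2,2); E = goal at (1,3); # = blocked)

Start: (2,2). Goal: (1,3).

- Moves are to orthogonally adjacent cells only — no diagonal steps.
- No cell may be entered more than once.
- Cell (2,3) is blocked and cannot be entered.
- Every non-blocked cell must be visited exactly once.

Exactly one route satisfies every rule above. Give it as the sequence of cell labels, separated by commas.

Need to visit all 15 open cells exactly once, starting at (2,2) and ending at (1,3).
Cell (4,1) has only two open neighbours ((3,1) and (4,2)), so the path must pass straight through it: one of those is the cell it's entered from and the other is where it exits.
Route from (2,2): up to (1,2), left to (1,1), 3× down (reaching (4,1)), right to (4,2), up to (3,2), right to (3,3), down to (4,3), right to (4,4), 3× up (reaching (1,4)), left to (1,3) — 14 moves in all.
Check: all 15 open cells covered.

(2,2), (1,2), (1,1), (2,1), (3,1), (4,1), (4,2), (3,2), (3,3), (4,3), (4,4), (3,4), (2,4), (1,4), (1,3)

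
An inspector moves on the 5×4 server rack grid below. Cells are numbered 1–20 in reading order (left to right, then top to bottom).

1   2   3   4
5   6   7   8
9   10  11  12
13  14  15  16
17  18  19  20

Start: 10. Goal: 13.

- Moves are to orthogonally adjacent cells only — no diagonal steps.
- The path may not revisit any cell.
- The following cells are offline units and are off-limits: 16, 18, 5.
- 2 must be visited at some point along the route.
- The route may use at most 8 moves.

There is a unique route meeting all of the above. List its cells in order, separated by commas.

The 8-move cap with required stops at 2 leaves no slack for detours.
Route from 10: 2× up (reaching 2), right to 3, 3× down (reaching 15), 2× left (reaching 13) — 8 moves in all.
Check: all required cells visited; 8 ≤ 8 moves.

10, 6, 2, 3, 7, 11, 15, 14, 13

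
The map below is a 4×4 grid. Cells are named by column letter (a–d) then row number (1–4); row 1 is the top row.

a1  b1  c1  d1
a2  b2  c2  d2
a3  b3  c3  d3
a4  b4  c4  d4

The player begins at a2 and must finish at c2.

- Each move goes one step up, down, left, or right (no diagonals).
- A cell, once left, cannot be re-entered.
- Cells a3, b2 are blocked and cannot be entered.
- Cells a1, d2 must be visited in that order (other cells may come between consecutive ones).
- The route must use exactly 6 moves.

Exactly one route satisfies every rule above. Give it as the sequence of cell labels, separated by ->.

a2 -> a1 -> b1 -> c1 -> d1 -> d2 -> c2

The waypoints must appear in the order a1, d2, with no cell reused.
Route from a2: up 1 to a1, right 3 to d1, down 1 to d2, left 1 to c2 — 6 moves in all.
Check: order respected (a1 at step 1, d2 at step 5); 6 moves as required.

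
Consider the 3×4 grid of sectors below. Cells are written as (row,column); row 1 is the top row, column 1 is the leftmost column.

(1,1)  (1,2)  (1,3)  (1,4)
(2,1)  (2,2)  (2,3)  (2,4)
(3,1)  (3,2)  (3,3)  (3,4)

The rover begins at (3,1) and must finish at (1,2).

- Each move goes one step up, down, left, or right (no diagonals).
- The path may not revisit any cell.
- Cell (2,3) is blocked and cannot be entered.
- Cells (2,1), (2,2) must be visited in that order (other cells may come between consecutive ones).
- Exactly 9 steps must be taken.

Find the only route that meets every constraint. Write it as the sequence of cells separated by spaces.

The waypoints must appear in the order (2,1), (2,2), with no cell reused.
Route from (3,1): up 1 to (2,1), right 1 to (2,2), down 1 to (3,2), right 2 to (3,4), up 2 to (1,4), left 2 to (1,2) — 9 moves in all.
Check: order respected ((2,1) at step 1, (2,2) at step 2); 9 moves as required.

(3,1) (2,1) (2,2) (3,2) (3,3) (3,4) (2,4) (1,4) (1,3) (1,2)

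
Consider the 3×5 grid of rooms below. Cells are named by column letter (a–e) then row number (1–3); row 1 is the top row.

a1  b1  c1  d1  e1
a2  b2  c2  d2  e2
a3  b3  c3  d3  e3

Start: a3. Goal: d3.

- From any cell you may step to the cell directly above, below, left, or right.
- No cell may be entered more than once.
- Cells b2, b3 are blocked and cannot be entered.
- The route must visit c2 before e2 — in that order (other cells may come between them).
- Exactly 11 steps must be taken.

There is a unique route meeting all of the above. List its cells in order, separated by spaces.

The waypoints must appear in the order c2, e2, with no cell reused.
Route from a3: 2× up (reaching a1), 2× right (reaching c1), down to c2, right to d2, up to d1, right to e1, 2× down (reaching e3), left to d3 — 11 moves in all.
Check: order respected (c2 at step 5, e2 at step 9); 11 moves as required.

a3 a2 a1 b1 c1 c2 d2 d1 e1 e2 e3 d3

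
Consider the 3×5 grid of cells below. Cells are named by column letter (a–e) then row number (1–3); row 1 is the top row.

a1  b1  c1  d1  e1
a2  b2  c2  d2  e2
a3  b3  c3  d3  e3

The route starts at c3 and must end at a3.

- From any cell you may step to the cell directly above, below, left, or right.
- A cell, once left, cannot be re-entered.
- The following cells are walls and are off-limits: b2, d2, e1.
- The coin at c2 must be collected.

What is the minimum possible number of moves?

6

Any route passes through c2 somewhere between c3 and a3. Summing Manhattan distances along the two legs (c3 → c2 → a3) gives a lower bound of 1 + 3 = 4 moves.
The shortest route satisfying every rule uses 6 moves: c3 → c2 → c1 → b1 → a1 → a2 → a3.
The no-revisit rule (legs can't share cells) pushes the minimum above the 4-move bound; an exhaustive check rules out every length from 4 to 5, leaving 6 as the minimum.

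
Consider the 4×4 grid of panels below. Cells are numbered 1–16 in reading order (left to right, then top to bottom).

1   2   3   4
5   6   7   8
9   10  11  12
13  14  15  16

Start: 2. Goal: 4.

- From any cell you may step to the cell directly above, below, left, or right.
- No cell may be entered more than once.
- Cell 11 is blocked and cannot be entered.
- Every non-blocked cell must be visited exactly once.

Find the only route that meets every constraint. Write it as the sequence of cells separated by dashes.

Need to visit all 15 open cells exactly once, starting at 2 and ending at 4.
Cell 1 has only two open neighbours (5 and 2), so the path must pass straight through it: one of those is the cell it's entered from and the other is where it exits.
Route from 2: left 1 to 1, down 1 to 5, right 1 to 6, down 1 to 10, left 1 to 9, down 1 to 13, right 3 to 16, up 2 to 8, left 1 to 7, up 1 to 3, right 1 to 4 — 14 moves in all.
Check: all 15 open cells covered.

2 - 1 - 5 - 6 - 10 - 9 - 13 - 14 - 15 - 16 - 12 - 8 - 7 - 3 - 4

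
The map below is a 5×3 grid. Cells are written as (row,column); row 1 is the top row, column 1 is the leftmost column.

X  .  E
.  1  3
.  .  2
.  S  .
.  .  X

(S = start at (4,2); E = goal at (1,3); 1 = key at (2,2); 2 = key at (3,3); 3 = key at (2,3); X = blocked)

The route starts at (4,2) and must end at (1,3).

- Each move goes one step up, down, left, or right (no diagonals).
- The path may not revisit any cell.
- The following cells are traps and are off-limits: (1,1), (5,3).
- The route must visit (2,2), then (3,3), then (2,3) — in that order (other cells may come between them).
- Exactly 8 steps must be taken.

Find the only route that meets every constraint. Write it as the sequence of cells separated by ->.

The waypoints must appear in the order (2,2), (3,3), (2,3), with no cell reused.
Route from (4,2): left 1 to (4,1), up 2 to (2,1), right 1 to (2,2), down 1 to (3,2), right 1 to (3,3), up 2 to (1,3) — 8 moves in all.
Check: order respected (1 at step 4, 2 at step 6, 3 at step 7); 8 moves as required.

(4,2) -> (4,1) -> (3,1) -> (2,1) -> (2,2) -> (3,2) -> (3,3) -> (2,3) -> (1,3)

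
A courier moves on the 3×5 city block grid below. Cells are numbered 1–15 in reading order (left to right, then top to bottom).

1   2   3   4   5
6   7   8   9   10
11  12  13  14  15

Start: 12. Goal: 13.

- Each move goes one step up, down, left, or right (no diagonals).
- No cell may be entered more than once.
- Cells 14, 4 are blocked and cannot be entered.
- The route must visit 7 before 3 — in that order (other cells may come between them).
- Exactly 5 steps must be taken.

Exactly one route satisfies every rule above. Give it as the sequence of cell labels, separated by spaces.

The waypoints must appear in the order 7, 3, with no cell reused.
Route from 12: 2× up (reaching 2), right to 3, 2× down (reaching 13) — 5 moves in all.
Check: order respected (7 at step 1, 3 at step 3); 5 moves as required.

12 7 2 3 8 13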